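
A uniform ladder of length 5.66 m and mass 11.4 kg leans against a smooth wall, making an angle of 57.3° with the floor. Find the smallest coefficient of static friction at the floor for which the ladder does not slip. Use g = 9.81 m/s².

Taking torques about the foot of the ladder:
Ladder weight 11.4×9.81 = 111.8 N acts at 2.83 m along the ladder; its horizontal arm is 2.83·cos57.3° = 1.529 m → τ = 170.9 N·m clockwise.
Wall normal N acts horizontally at the top; its moment arm is the height L sinθ = 5.66·sin57.3° = 4.763 m, counterclockwise.
For rotational equilibrium, N × 4.763 = 170.9, so N = 35.88 N.
ΣFx = 0 ⇒ f = N_wall = 35.88 N. ΣFy = 0 ⇒ N_floor = 111.8 N.
μ_min = f / N_floor = 35.88 / 111.8 = 0.321.

μ_min ≈ 0.321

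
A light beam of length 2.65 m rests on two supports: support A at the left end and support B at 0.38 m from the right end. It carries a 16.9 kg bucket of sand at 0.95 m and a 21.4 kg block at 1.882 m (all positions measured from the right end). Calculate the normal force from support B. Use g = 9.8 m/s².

Sum moments about support A (its reaction then has zero moment arm).
Bucket of sand: 16.9 × 9.8 = 165.6 N down at 0.95 m → arm 1.7 m, τ = 165.6 × 1.7 = 281.5 N·m clockwise.
Block: 21.4 × 9.8 = 209.7 N down at 1.882 m → arm 0.768 m, τ = 209.7 × 0.768 = 161 N·m clockwise.
Net load moment about support A = 442.5 N·m clockwise.
Reaction R at support B is upward at 0.38 m, arm 2.27 m → moment R × 2.27 counterclockwise.
For rotational equilibrium, R × 2.27 = 442.5, so R = 195 N.

R_B ≈ 195 N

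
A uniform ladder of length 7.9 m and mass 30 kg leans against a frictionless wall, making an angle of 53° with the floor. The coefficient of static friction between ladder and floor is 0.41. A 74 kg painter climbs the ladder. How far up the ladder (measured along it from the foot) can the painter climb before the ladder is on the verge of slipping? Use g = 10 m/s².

Taking torques about the foot of the ladder:
Ladder weight 30×10 = 300 N acts at 3.95 m along the ladder; its horizontal arm is 3.95·cos53° = 2.377 m → τ = 713.1 N·m clockwise.
Painter weight 74×10 = 740 N at distance d → arm d·cos53° → τ = 740·d·0.6018 clockwise.
Wall normal N at the top has arm L sinθ = 6.309 m counterclockwise, so Στ = 0 gives N·6.309 = 713.1 + 445.3·d.
ΣFy = 0 ⇒ N_floor = 1040 N, so the maximum friction is μ_s·N_floor = 0.41×1040 = 426.4 N. ΣFx = 0 ⇒ N_wall = f, so at the slipping point N = 426.4 N.
Substituting: 426.4×6.309 = 713.1 + 445.3·d ⇒ d = (2690 − 713.1) / 445.3 = 4.44 m.

d ≈ 4.44 m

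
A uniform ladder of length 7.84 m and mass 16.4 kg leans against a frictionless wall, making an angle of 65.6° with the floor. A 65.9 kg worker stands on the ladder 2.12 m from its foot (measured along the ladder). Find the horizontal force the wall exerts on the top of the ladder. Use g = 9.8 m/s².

N_wall ≈ 116 N

Choose the foot of the ladder as the axis so the floor normal and friction both act there and drop out.
Ladder weight 16.4×9.8 = 160.7 N acts at 3.92 m along the ladder; its horizontal arm is 3.92·cos65.6° = 1.619 m → τ = 260.2 N·m clockwise.
Worker: 65.9×9.8 = 645.8 N at 2.12 m → arm 0.8758 m → τ = 565.6 N·m clockwise.
Wall normal N acts horizontally at the top; its moment arm is the height L sinθ = 7.84·sin65.6° = 7.14 m, counterclockwise.
For rotational equilibrium, N × 7.14 = 825.8, so N = 116 N.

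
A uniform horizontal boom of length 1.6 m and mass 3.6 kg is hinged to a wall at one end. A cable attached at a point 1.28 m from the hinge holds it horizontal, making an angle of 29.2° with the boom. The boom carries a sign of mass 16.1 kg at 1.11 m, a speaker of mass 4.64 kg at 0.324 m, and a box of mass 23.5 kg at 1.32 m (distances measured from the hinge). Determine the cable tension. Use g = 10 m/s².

T ≈ 853 N

Taking torques about the hinge:
Beam weight: 3.6 × 10 = 36 N down at 0.8 m → arm 0.8 m, τ = 36 × 0.8 = 28.8 N·m clockwise.
Sign: 16.1 × 10 = 161 N down at 1.11 m → arm 1.11 m, τ = 161 × 1.11 = 178.7 N·m clockwise.
Speaker: 4.64 × 10 = 46.4 N down at 0.324 m → arm 0.324 m, τ = 46.4 × 0.324 = 15.03 N·m clockwise.
Box: 23.5 × 10 = 235 N down at 1.32 m → arm 1.32 m, τ = 235 × 1.32 = 310.2 N·m clockwise.
Total clockwise load moment = 532.7 N·m.
The cable tension T acts at 1.28 m; only its component perpendicular to the boom, T sinθ, produces torque. sin 29.2° = 0.4879.
For rotational equilibrium, T × 1.28 × 0.4879 = 532.7, so T = 532.7 / 0.6245 = 853 N.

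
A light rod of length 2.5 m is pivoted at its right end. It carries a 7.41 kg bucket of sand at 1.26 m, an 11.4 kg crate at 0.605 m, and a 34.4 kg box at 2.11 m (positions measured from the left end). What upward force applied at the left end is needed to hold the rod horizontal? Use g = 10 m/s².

F ≈ 177 N

About the right end:
Bucket of sand: 7.41 × 10 = 74.1 N down at 1.26 m → arm 1.24 m, τ = 74.1 × 1.24 = 91.88 N·m counterclockwise.
Crate: 11.4 × 10 = 114 N down at 0.605 m → arm 1.895 m, τ = 114 × 1.895 = 216 N·m counterclockwise.
Box: 34.4 × 10 = 344 N down at 2.11 m → arm 0.39 m, τ = 344 × 0.39 = 134.2 N·m counterclockwise.
Net moment of the loads = 442.1 N·m counterclockwise.
The upward force F acts at the left end, arm 2.5 m, giving F × 2.5 clockwise.
For rotational equilibrium, F × 2.5 = 442.1, so F = 442.1 / 2.5 = 177 N.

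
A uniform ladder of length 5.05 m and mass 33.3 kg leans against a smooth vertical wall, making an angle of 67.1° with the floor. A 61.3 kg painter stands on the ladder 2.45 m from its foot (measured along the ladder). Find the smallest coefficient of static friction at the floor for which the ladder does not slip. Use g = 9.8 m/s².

Sum moments about the foot of the ladder (the floor normal and friction both act there and drop out).
Ladder weight 33.3×9.8 = 326.3 N acts at 2.525 m along the ladder; its horizontal arm is 2.525·cos67.1° = 0.9825 m → τ = 320.6 N·m clockwise.
Painter: 61.3×9.8 = 600.7 N at 2.45 m → arm 0.9534 m → τ = 572.7 N·m clockwise.
Wall normal N acts horizontally at the top; its moment arm is the height L sinθ = 5.05·sin67.1° = 4.652 m, counterclockwise.
Setting net torque to zero: N × 4.652 = 893.3 → N = 192 N.
ΣFx = 0 ⇒ f = N_wall = 192 N. ΣFy = 0 ⇒ N_floor = 927 N.
μ_min = f / N_floor = 192 / 927 = 0.207.

μ_min ≈ 0.207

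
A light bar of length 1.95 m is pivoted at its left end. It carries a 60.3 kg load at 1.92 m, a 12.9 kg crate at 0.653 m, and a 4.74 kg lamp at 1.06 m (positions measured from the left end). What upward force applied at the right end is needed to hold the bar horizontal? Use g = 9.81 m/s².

Choose the left end as the axis so the unknown pivot reaction has zero arm there.
Load: 60.3 × 9.81 = 591.5 N down at 1.92 m → arm 1.92 m, τ = 591.5 × 1.92 = 1136 N·m clockwise.
Crate: 12.9 × 9.81 = 126.5 N down at 0.653 m → arm 0.653 m, τ = 126.5 × 0.653 = 82.6 N·m clockwise.
Lamp: 4.74 × 9.81 = 46.5 N down at 1.06 m → arm 1.06 m, τ = 46.5 × 1.06 = 49.29 N·m clockwise.
Net moment of the loads = 1268 N·m clockwise.
The upward force F acts at the right end, arm 1.95 m, giving F × 1.95 counterclockwise.
Setting net torque to zero: F × 1.95 = 1268 → F = 1268 / 1.95 = 650 N.

F ≈ 650 N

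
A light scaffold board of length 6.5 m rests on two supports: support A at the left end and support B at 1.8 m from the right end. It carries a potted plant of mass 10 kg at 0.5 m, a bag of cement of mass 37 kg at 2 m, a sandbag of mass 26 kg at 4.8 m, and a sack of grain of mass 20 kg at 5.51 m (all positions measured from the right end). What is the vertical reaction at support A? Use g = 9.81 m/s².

About support B:
Potted plant: 10 × 9.81 = 98.1 N down at 0.5 m → arm 1.3 m, τ = 98.1 × 1.3 = 127.5 N·m clockwise.
Bag of cement: 37 × 9.81 = 363 N down at 2 m → arm 0.2 m, τ = 363 × 0.2 = 72.6 N·m counterclockwise.
Sandbag: 26 × 9.81 = 255.1 N down at 4.8 m → arm 3 m, τ = 255.1 × 3 = 765.3 N·m counterclockwise.
Sack of grain: 20 × 9.81 = 196.2 N down at 5.51 m → arm 3.71 m, τ = 196.2 × 3.71 = 727.9 N·m counterclockwise.
Net load moment about support B = 1438 N·m counterclockwise.
Reaction R at support A is upward at 6.5 m, arm 4.7 m → moment R × 4.7 clockwise.
For rotational equilibrium, R × 4.7 = 1438, so R = 306 N.

R_A ≈ 306 N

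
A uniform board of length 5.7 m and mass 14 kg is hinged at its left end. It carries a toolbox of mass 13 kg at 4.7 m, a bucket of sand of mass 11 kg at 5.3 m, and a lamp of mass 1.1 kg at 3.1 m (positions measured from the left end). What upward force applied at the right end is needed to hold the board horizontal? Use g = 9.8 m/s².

F ≈ 280 N

Take moments about the left end.
Beam weight: 14 × 9.8 = 137.2 N down at 2.85 m → arm 2.85 m, τ = 137.2 × 2.85 = 391 N·m clockwise.
Toolbox: 13 × 9.8 = 127.4 N down at 4.7 m → arm 4.7 m, τ = 127.4 × 4.7 = 598.8 N·m clockwise.
Bucket of sand: 11 × 9.8 = 107.8 N down at 5.3 m → arm 5.3 m, τ = 107.8 × 5.3 = 571.3 N·m clockwise.
Lamp: 1.1 × 9.8 = 10.78 N down at 3.1 m → arm 3.1 m, τ = 10.78 × 3.1 = 33.42 N·m clockwise.
Net moment of the loads = 1595 N·m clockwise.
The upward force F acts at the right end, arm 5.7 m, giving F × 5.7 counterclockwise.
For rotational equilibrium, F × 5.7 = 1595, so F = 1595 / 5.7 = 280 N.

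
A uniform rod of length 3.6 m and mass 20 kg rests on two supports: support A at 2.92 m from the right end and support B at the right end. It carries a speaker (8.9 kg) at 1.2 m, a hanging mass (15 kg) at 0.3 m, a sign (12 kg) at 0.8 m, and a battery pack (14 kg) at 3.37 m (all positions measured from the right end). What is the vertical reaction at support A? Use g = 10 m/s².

R_A ≈ 370 N

Sum moments about support B (its reaction then has zero moment arm).
Beam weight: 20 × 10 = 200 N down at 1.8 m → arm 1.8 m, τ = 200 × 1.8 = 360 N·m counterclockwise.
Speaker: 8.9 × 10 = 89 N down at 1.2 m → arm 1.2 m, τ = 89 × 1.2 = 106.8 N·m counterclockwise.
Hanging mass: 15 × 10 = 150 N down at 0.3 m → arm 0.3 m, τ = 150 × 0.3 = 45 N·m counterclockwise.
Sign: 12 × 10 = 120 N down at 0.8 m → arm 0.8 m, τ = 120 × 0.8 = 96 N·m counterclockwise.
Battery pack: 14 × 10 = 140 N down at 3.37 m → arm 3.37 m, τ = 140 × 3.37 = 471.8 N·m counterclockwise.
Net load moment about support B = 1080 N·m counterclockwise.
Reaction R at support A is upward at 2.92 m, arm 2.92 m → moment R × 2.92 clockwise.
Balancing moments: R × 2.92 = 1080, giving R = 370 N.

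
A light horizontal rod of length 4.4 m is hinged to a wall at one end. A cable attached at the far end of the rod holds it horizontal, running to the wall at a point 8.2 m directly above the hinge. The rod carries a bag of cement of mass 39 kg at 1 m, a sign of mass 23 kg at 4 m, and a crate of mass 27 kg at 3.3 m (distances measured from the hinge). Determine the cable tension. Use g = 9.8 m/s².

T ≈ 556 N

Taking torques about the hinge:
Bag of cement: 39 × 9.8 = 382.2 N down at 1 m → arm 1 m, τ = 382.2 × 1 = 382.2 N·m clockwise.
Sign: 23 × 9.8 = 225.4 N down at 4 m → arm 4 m, τ = 225.4 × 4 = 901.6 N·m clockwise.
Crate: 27 × 9.8 = 264.6 N down at 3.3 m → arm 3.3 m, τ = 264.6 × 3.3 = 873.2 N·m clockwise.
Total clockwise load moment = 2157 N·m.
The cable tension T acts at 4.4 m; only its component perpendicular to the rod, T sinθ, produces torque. sinθ = h/√(h²+d²) = 8.2/√(8.2²+4.4²) = 0.8812.
Balancing moments: T × 4.4 × 0.8812 = 2157, giving T = 2157 / 3.877 = 556 N.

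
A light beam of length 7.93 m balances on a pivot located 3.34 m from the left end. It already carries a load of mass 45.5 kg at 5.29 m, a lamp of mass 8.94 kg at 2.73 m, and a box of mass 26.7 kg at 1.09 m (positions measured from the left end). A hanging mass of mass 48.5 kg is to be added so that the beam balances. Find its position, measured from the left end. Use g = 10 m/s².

x ≈ 2.86 m from the left end

About the pivot (at 3.34 m from the left end):
Load: 45.5 × 10 = 455 N down at 5.29 m → arm 1.95 m, τ = 455 × 1.95 = 887.2 N·m clockwise.
Lamp: 8.94 × 10 = 89.4 N down at 2.73 m → arm 0.61 m, τ = 89.4 × 0.61 = 54.53 N·m counterclockwise.
Box: 26.7 × 10 = 267 N down at 1.09 m → arm 2.25 m, τ = 267 × 2.25 = 600.8 N·m counterclockwise.
Net moment of existing loads = 231.9 N·m clockwise.
The hanging mass weighs 48.5 × 10 = 485 N and must supply an equal counterclockwise moment, so its lever arm about the pivot is 231.9 / 485 = 0.478 m.
That puts it at 3.34 − 0.478 = 2.86 m from the left end.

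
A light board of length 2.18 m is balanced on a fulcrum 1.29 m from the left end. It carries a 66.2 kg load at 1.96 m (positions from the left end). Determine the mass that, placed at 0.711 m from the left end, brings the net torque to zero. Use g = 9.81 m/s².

m ≈ 76.6 kg

Take moments about the fulcrum (at 1.29 m from the left end).
Load: 66.2 × 9.81 = 649.4 N down at 1.96 m → arm 0.67 m, τ = 649.4 × 0.67 = 435.1 N·m clockwise.
Net moment of known loads = 435.1 N·m clockwise.
An unknown mass m at 0.711 m has arm 0.579 m; its moment is m·g·0.579 counterclockwise.
Balancing moments: m × 9.81 × 0.579 = 435.1, giving m = 435.1 / (9.81 × 0.579) = 76.6 kg.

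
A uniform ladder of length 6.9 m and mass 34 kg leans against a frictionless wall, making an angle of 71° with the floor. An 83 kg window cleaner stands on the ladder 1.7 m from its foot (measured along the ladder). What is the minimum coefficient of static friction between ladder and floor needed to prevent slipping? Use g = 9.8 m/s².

μ_min ≈ 0.11

Sum moments about the foot of the ladder (the floor normal and friction both act there and drop out).
Ladder weight 34×9.8 = 333.2 N acts at 3.45 m along the ladder; its horizontal arm is 3.45·cos71° = 1.123 m → τ = 374.2 N·m clockwise.
Window cleaner: 83×9.8 = 813.4 N at 1.7 m → arm 0.5535 m → τ = 450.2 N·m clockwise.
Wall normal N acts horizontally at the top; its moment arm is the height L sinθ = 6.9·sin71° = 6.524 m, counterclockwise.
Balancing moments: N × 6.524 = 824.4, giving N = 126.4 N.
ΣFx = 0 ⇒ f = N_wall = 126.4 N. ΣFy = 0 ⇒ N_floor = 1147 N.
μ_min = f / N_floor = 126.4 / 1147 = 0.11.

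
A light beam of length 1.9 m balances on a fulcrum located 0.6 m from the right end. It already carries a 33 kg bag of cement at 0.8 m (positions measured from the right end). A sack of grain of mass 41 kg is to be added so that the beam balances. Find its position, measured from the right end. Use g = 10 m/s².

x ≈ 0.439 m from the right end

About the fulcrum (at 0.6 m from the right end):
Bag of cement: 33 × 10 = 330 N down at 0.8 m → arm 0.2 m, τ = 330 × 0.2 = 66 N·m counterclockwise.
Net moment of existing loads = 66 N·m counterclockwise.
The sack of grain weighs 41 × 10 = 410 N and must supply an equal clockwise moment, so its lever arm about the fulcrum is 66 / 410 = 0.161 m.
That puts it at 0.6 − 0.161 = 0.439 m from the right end.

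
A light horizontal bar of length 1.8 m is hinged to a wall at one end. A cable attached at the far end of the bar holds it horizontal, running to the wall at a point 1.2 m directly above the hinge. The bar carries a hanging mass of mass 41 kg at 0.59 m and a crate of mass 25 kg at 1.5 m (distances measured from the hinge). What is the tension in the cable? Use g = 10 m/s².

Choose the hinge as the axis so the unknown hinge reaction has zero arm there.
Hanging mass: 41 × 10 = 410 N down at 0.59 m → arm 0.59 m, τ = 410 × 0.59 = 241.9 N·m clockwise.
Crate: 25 × 10 = 250 N down at 1.5 m → arm 1.5 m, τ = 250 × 1.5 = 375 N·m clockwise.
Total clockwise load moment = 616.9 N·m.
The cable tension T acts at 1.8 m; only its component perpendicular to the bar, T sinθ, produces torque. sinθ = h/√(h²+d²) = 1.2/√(1.2²+1.8²) = 0.5547.
Στ = 0 ⇒ T × 1.8 × 0.5547 = 616.9 ⇒ T = 616.9 / 0.9985 = 618 N.

T ≈ 618 N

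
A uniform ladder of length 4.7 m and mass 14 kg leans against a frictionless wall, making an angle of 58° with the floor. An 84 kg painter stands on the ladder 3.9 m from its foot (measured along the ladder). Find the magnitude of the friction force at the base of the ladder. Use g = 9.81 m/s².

f ≈ 470 N

Taking torques about the foot of the ladder:
Ladder weight 14×9.81 = 137.3 N acts at 2.35 m along the ladder; its horizontal arm is 2.35·cos58° = 1.245 m → τ = 170.9 N·m clockwise.
Painter: 84×9.81 = 824 N at 3.9 m → arm 2.067 m → τ = 1703 N·m clockwise.
Wall normal N acts horizontally at the top; its moment arm is the height L sinθ = 4.7·sin58° = 3.986 m, counterclockwise.
Setting net torque to zero: N × 3.986 = 1874 → N = 470 N.
ΣFx = 0: friction at the foot balances the wall's push, so f = N_wall = 470 N.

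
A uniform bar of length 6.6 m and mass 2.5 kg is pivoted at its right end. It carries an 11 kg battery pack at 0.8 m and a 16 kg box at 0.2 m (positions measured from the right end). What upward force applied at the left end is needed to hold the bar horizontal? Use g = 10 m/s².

About the right end:
Beam weight: 2.5 × 10 = 25 N down at 3.3 m → arm 3.3 m, τ = 25 × 3.3 = 82.5 N·m counterclockwise.
Battery pack: 11 × 10 = 110 N down at 0.8 m → arm 0.8 m, τ = 110 × 0.8 = 88 N·m counterclockwise.
Box: 16 × 10 = 160 N down at 0.2 m → arm 0.2 m, τ = 160 × 0.2 = 32 N·m counterclockwise.
Net moment of the loads = 202.5 N·m counterclockwise.
The upward force F acts at the left end, arm 6.6 m, giving F × 6.6 clockwise.
Setting net torque to zero: F × 6.6 = 202.5 → F = 202.5 / 6.6 = 30.7 N.

F ≈ 30.7 N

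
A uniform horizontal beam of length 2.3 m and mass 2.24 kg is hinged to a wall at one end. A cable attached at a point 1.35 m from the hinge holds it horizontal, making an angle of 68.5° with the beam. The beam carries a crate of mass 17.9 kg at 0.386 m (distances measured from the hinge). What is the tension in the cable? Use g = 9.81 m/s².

Take moments about the hinge.
Beam weight: 2.24 × 9.81 = 21.97 N down at 1.15 m → arm 1.15 m, τ = 21.97 × 1.15 = 25.27 N·m clockwise.
Crate: 17.9 × 9.81 = 175.6 N down at 0.386 m → arm 0.386 m, τ = 175.6 × 0.386 = 67.78 N·m clockwise.
Total clockwise load moment = 93.05 N·m.
The cable tension T acts at 1.35 m; only its component perpendicular to the beam, T sinθ, produces torque. sin 68.5° = 0.9304.
Setting net torque to zero: T × 1.35 × 0.9304 = 93.05 → T = 93.05 / 1.256 = 74.1 N.

T ≈ 74.1 N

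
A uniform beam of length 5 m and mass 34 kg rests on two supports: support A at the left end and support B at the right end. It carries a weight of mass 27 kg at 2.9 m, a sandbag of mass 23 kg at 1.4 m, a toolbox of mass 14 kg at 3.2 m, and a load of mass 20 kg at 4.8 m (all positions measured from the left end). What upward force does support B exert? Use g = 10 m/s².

R_B ≈ 673 N

Sum moments about support A (its reaction then has zero moment arm).
Beam weight: 34 × 10 = 340 N down at 2.5 m → arm 2.5 m, τ = 340 × 2.5 = 850 N·m clockwise.
Weight: 27 × 10 = 270 N down at 2.9 m → arm 2.9 m, τ = 270 × 2.9 = 783 N·m clockwise.
Sandbag: 23 × 10 = 230 N down at 1.4 m → arm 1.4 m, τ = 230 × 1.4 = 322 N·m clockwise.
Toolbox: 14 × 10 = 140 N down at 3.2 m → arm 3.2 m, τ = 140 × 3.2 = 448 N·m clockwise.
Load: 20 × 10 = 200 N down at 4.8 m → arm 4.8 m, τ = 200 × 4.8 = 960 N·m clockwise.
Net load moment about support A = 3363 N·m clockwise.
Reaction R at support B is upward at 5 m, arm 5 m → moment R × 5 counterclockwise.
Balancing moments: R × 5 = 3363, giving R = 673 N.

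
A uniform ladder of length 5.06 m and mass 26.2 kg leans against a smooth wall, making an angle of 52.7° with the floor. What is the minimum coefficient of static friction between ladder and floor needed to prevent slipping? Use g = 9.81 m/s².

Taking torques about the foot of the ladder:
Ladder weight 26.2×9.81 = 257 N acts at 2.53 m along the ladder; its horizontal arm is 2.53·cos52.7° = 1.533 m → τ = 394 N·m clockwise.
Wall normal N acts horizontally at the top; its moment arm is the height L sinθ = 5.06·sin52.7° = 4.025 m, counterclockwise.
Στ = 0 ⇒ N × 4.025 = 394 ⇒ N = 97.89 N.
ΣFx = 0 ⇒ f = N_wall = 97.89 N. ΣFy = 0 ⇒ N_floor = 257 N.
μ_min = f / N_floor = 97.89 / 257 = 0.381.

μ_min ≈ 0.381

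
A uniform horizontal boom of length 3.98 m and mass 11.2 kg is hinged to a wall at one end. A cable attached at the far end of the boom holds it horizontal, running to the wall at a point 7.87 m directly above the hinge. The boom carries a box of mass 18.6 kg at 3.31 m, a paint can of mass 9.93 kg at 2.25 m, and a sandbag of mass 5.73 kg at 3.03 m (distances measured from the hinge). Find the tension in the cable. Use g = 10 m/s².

Take moments about the hinge.
Beam weight: 11.2 × 10 = 112 N down at 1.99 m → arm 1.99 m, τ = 112 × 1.99 = 222.9 N·m clockwise.
Box: 18.6 × 10 = 186 N down at 3.31 m → arm 3.31 m, τ = 186 × 3.31 = 615.7 N·m clockwise.
Paint can: 9.93 × 10 = 99.3 N down at 2.25 m → arm 2.25 m, τ = 99.3 × 2.25 = 223.4 N·m clockwise.
Sandbag: 5.73 × 10 = 57.3 N down at 3.03 m → arm 3.03 m, τ = 57.3 × 3.03 = 173.6 N·m clockwise.
Total clockwise load moment = 1236 N·m.
The cable tension T acts at 3.98 m; only its component perpendicular to the boom, T sinθ, produces torque. sinθ = h/√(h²+d²) = 7.87/√(7.87²+3.98²) = 0.8924.
Στ = 0 ⇒ T × 3.98 × 0.8924 = 1236 ⇒ T = 1236 / 3.552 = 348 N.

T ≈ 348 N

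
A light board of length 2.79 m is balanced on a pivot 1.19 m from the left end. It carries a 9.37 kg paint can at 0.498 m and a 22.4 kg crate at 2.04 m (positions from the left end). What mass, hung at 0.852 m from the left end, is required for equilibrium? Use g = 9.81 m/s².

m ≈ 37.1 kg

About the pivot (at 1.19 m from the left end):
Paint can: 9.37 × 9.81 = 91.92 N down at 0.498 m → arm 0.692 m, τ = 91.92 × 0.692 = 63.61 N·m counterclockwise.
Crate: 22.4 × 9.81 = 219.7 N down at 2.04 m → arm 0.85 m, τ = 219.7 × 0.85 = 186.7 N·m clockwise.
Net moment of known loads = 123.1 N·m clockwise.
An unknown mass m at 0.852 m has arm 0.338 m; its moment is m·g·0.338 counterclockwise.
Στ = 0 ⇒ m × 9.81 × 0.338 = 123.1 ⇒ m = 123.1 / (9.81 × 0.338) = 37.1 kg.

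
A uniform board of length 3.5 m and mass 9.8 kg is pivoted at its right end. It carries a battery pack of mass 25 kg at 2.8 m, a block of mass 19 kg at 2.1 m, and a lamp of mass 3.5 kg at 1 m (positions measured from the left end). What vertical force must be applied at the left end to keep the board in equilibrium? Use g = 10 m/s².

Taking torques about the right end:
Beam weight: 9.8 × 10 = 98 N down at 1.75 m → arm 1.75 m, τ = 98 × 1.75 = 171.5 N·m counterclockwise.
Battery pack: 25 × 10 = 250 N down at 2.8 m → arm 0.7 m, τ = 250 × 0.7 = 175 N·m counterclockwise.
Block: 19 × 10 = 190 N down at 2.1 m → arm 1.4 m, τ = 190 × 1.4 = 266 N·m counterclockwise.
Lamp: 3.5 × 10 = 35 N down at 1 m → arm 2.5 m, τ = 35 × 2.5 = 87.5 N·m counterclockwise.
Net moment of the loads = 700 N·m counterclockwise.
The upward force F acts at the left end, arm 3.5 m, giving F × 3.5 clockwise.
Setting net torque to zero: F × 3.5 = 700 → F = 700 / 3.5 = 200 N.

F ≈ 200 N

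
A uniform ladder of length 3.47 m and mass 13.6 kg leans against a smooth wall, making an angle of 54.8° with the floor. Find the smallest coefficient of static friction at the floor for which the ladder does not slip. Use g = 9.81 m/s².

Sum moments about the foot of the ladder (the floor normal and friction both act there and drop out).
Ladder weight 13.6×9.81 = 133.4 N acts at 1.735 m along the ladder; its horizontal arm is 1.735·cos54.8° = 1 m → τ = 133.4 N·m clockwise.
Wall normal N acts horizontally at the top; its moment arm is the height L sinθ = 3.47·sin54.8° = 2.835 m, counterclockwise.
Setting net torque to zero: N × 2.835 = 133.4 → N = 47.05 N.
ΣFx = 0 ⇒ f = N_wall = 47.05 N. ΣFy = 0 ⇒ N_floor = 133.4 N.
μ_min = f / N_floor = 47.05 / 133.4 = 0.353.

μ_min ≈ 0.353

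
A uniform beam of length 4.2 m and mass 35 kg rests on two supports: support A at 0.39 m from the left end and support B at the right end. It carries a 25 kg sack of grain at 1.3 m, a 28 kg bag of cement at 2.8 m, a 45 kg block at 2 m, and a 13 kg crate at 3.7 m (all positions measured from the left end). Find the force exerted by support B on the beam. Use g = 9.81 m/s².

R_B ≈ 684 N

About support A:
Beam weight: 35 × 9.81 = 343.4 N down at 2.1 m → arm 1.71 m, τ = 343.4 × 1.71 = 587.2 N·m clockwise.
Sack of grain: 25 × 9.81 = 245.2 N down at 1.3 m → arm 0.91 m, τ = 245.2 × 0.91 = 223.1 N·m clockwise.
Bag of cement: 28 × 9.81 = 274.7 N down at 2.8 m → arm 2.41 m, τ = 274.7 × 2.41 = 662 N·m clockwise.
Block: 45 × 9.81 = 441.5 N down at 2 m → arm 1.61 m, τ = 441.5 × 1.61 = 710.8 N·m clockwise.
Crate: 13 × 9.81 = 127.5 N down at 3.7 m → arm 3.31 m, τ = 127.5 × 3.31 = 422 N·m clockwise.
Net load moment about support A = 2605 N·m clockwise.
Reaction R at support B is upward at 4.2 m, arm 3.81 m → moment R × 3.81 counterclockwise.
Balancing moments: R × 3.81 = 2605, giving R = 684 N.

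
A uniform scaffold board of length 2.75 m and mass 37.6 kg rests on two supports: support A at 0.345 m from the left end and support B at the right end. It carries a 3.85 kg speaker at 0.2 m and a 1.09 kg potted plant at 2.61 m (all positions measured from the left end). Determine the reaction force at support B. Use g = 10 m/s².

Choose support A as the axis so its reaction then has zero moment arm.
Beam weight: 37.6 × 10 = 376 N down at 1.375 m → arm 1.03 m, τ = 376 × 1.03 = 387.3 N·m clockwise.
Speaker: 3.85 × 10 = 38.5 N down at 0.2 m → arm 0.145 m, τ = 38.5 × 0.145 = 5.582 N·m counterclockwise.
Potted plant: 1.09 × 10 = 10.9 N down at 2.61 m → arm 2.265 m, τ = 10.9 × 2.265 = 24.69 N·m clockwise.
Net load moment about support A = 406.4 N·m clockwise.
Reaction R at support B is upward at 2.75 m, arm 2.405 m → moment R × 2.405 counterclockwise.
For rotational equilibrium, R × 2.405 = 406.4, so R = 169 N.

R_B ≈ 169 N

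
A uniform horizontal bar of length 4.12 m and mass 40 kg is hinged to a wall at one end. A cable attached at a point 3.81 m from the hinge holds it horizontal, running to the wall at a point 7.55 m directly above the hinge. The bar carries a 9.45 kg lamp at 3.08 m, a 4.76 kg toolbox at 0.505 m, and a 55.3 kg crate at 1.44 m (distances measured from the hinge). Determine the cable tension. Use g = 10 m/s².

T ≈ 569 N

Taking torques about the hinge:
Beam weight: 40 × 10 = 400 N down at 2.06 m → arm 2.06 m, τ = 400 × 2.06 = 824 N·m clockwise.
Lamp: 9.45 × 10 = 94.5 N down at 3.08 m → arm 3.08 m, τ = 94.5 × 3.08 = 291.1 N·m clockwise.
Toolbox: 4.76 × 10 = 47.6 N down at 0.505 m → arm 0.505 m, τ = 47.6 × 0.505 = 24.04 N·m clockwise.
Crate: 55.3 × 10 = 553 N down at 1.44 m → arm 1.44 m, τ = 553 × 1.44 = 796.3 N·m clockwise.
Total clockwise load moment = 1935 N·m.
The cable tension T acts at 3.81 m; only its component perpendicular to the bar, T sinθ, produces torque. sinθ = h/√(h²+d²) = 7.55/√(7.55²+3.81²) = 0.8928.
For rotational equilibrium, T × 3.81 × 0.8928 = 1935, so T = 1935 / 3.402 = 569 N.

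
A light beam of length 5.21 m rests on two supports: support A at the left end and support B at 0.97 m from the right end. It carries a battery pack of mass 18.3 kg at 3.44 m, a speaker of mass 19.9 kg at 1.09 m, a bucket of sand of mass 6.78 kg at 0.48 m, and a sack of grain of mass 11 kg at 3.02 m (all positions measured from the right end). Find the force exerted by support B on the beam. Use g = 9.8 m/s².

Taking torques about support A:
Battery pack: 18.3 × 9.8 = 179.3 N down at 3.44 m → arm 1.77 m, τ = 179.3 × 1.77 = 317.4 N·m clockwise.
Speaker: 19.9 × 9.8 = 195 N down at 1.09 m → arm 4.12 m, τ = 195 × 4.12 = 803.4 N·m clockwise.
Bucket of sand: 6.78 × 9.8 = 66.44 N down at 0.48 m → arm 4.73 m, τ = 66.44 × 4.73 = 314.3 N·m clockwise.
Sack of grain: 11 × 9.8 = 107.8 N down at 3.02 m → arm 2.19 m, τ = 107.8 × 2.19 = 236.1 N·m clockwise.
Net load moment about support A = 1671 N·m clockwise.
Reaction R at support B is upward at 0.97 m, arm 4.24 m → moment R × 4.24 counterclockwise.
Στ = 0 ⇒ R × 4.24 = 1671 ⇒ R = 394 N.

R_B ≈ 394 N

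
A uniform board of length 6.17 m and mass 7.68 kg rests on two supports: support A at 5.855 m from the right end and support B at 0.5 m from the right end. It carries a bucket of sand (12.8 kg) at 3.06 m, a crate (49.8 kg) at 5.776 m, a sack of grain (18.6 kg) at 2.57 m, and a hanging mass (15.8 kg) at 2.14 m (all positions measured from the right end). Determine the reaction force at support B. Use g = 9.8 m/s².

Take moments about support A.
Beam weight: 7.68 × 9.8 = 75.26 N down at 3.085 m → arm 2.77 m, τ = 75.26 × 2.77 = 208.5 N·m clockwise.
Bucket of sand: 12.8 × 9.8 = 125.4 N down at 3.06 m → arm 2.795 m, τ = 125.4 × 2.795 = 350.5 N·m clockwise.
Crate: 49.8 × 9.8 = 488 N down at 5.776 m → arm 0.079 m, τ = 488 × 0.079 = 38.55 N·m clockwise.
Sack of grain: 18.6 × 9.8 = 182.3 N down at 2.57 m → arm 3.285 m, τ = 182.3 × 3.285 = 598.9 N·m clockwise.
Hanging mass: 15.8 × 9.8 = 154.8 N down at 2.14 m → arm 3.715 m, τ = 154.8 × 3.715 = 575.1 N·m clockwise.
Net load moment about support A = 1772 N·m clockwise.
Reaction R at support B is upward at 0.5 m, arm 5.355 m → moment R × 5.355 counterclockwise.
For rotational equilibrium, R × 5.355 = 1772, so R = 331 N.

R_B ≈ 331 N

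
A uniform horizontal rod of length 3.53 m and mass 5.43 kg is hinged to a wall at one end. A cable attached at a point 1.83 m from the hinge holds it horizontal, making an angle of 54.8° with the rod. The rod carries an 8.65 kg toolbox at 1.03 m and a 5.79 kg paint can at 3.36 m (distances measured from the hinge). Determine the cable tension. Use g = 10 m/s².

T ≈ 254 N

Sum moments about the hinge (the unknown hinge reaction has zero arm there).
Beam weight: 5.43 × 10 = 54.3 N down at 1.765 m → arm 1.765 m, τ = 54.3 × 1.765 = 95.84 N·m clockwise.
Toolbox: 8.65 × 10 = 86.5 N down at 1.03 m → arm 1.03 m, τ = 86.5 × 1.03 = 89.09 N·m clockwise.
Paint can: 5.79 × 10 = 57.9 N down at 3.36 m → arm 3.36 m, τ = 57.9 × 3.36 = 194.5 N·m clockwise.
Total clockwise load moment = 379.4 N·m.
The cable tension T acts at 1.83 m; only its component perpendicular to the rod, T sinθ, produces torque. sin 54.8° = 0.8171.
Setting net torque to zero: T × 1.83 × 0.8171 = 379.4 → T = 379.4 / 1.495 = 254 N.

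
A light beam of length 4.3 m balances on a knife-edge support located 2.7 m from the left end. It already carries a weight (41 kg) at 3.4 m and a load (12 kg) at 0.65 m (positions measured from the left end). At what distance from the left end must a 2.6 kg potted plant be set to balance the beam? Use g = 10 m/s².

Taking torques about the knife-edge support (at 2.7 m from the left end):
Weight: 41 × 10 = 410 N down at 3.4 m → arm 0.7 m, τ = 410 × 0.7 = 287 N·m clockwise.
Load: 12 × 10 = 120 N down at 0.65 m → arm 2.05 m, τ = 120 × 2.05 = 246 N·m counterclockwise.
Net moment of existing loads = 41 N·m clockwise.
The potted plant weighs 2.6 × 10 = 26 N and must supply an equal counterclockwise moment, so its lever arm about the knife-edge support is 41 / 26 = 1.58 m.
That puts it at 2.7 − 1.58 = 1.12 m from the left end.

x ≈ 1.12 m from the left end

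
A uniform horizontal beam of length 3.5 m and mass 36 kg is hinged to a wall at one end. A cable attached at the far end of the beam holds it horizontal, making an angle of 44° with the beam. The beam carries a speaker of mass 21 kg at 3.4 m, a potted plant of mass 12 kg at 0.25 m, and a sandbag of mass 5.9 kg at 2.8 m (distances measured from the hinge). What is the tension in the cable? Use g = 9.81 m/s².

Sum moments about the hinge (the unknown hinge reaction has zero arm there).
Beam weight: 36 × 9.81 = 353.2 N down at 1.75 m → arm 1.75 m, τ = 353.2 × 1.75 = 618.1 N·m clockwise.
Speaker: 21 × 9.81 = 206 N down at 3.4 m → arm 3.4 m, τ = 206 × 3.4 = 700.4 N·m clockwise.
Potted plant: 12 × 9.81 = 117.7 N down at 0.25 m → arm 0.25 m, τ = 117.7 × 0.25 = 29.43 N·m clockwise.
Sandbag: 5.9 × 9.81 = 57.88 N down at 2.8 m → arm 2.8 m, τ = 57.88 × 2.8 = 162.1 N·m clockwise.
Total clockwise load moment = 1510 N·m.
The cable tension T acts at 3.5 m; only its component perpendicular to the beam, T sinθ, produces torque. sin 44° = 0.6947.
Στ = 0 ⇒ T × 3.5 × 0.6947 = 1510 ⇒ T = 1510 / 2.431 = 621 N.

T ≈ 621 N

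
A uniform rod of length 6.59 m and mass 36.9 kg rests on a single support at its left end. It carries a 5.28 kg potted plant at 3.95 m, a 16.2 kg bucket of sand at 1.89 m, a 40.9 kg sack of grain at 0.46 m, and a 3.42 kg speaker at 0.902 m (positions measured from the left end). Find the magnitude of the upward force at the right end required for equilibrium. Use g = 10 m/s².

F ≈ 296 N

Sum moments about the left end (the unknown pivot reaction has zero arm there).
Beam weight: 36.9 × 10 = 369 N down at 3.295 m → arm 3.295 m, τ = 369 × 3.295 = 1216 N·m clockwise.
Potted plant: 5.28 × 10 = 52.8 N down at 3.95 m → arm 3.95 m, τ = 52.8 × 3.95 = 208.6 N·m clockwise.
Bucket of sand: 16.2 × 10 = 162 N down at 1.89 m → arm 1.89 m, τ = 162 × 1.89 = 306.2 N·m clockwise.
Sack of grain: 40.9 × 10 = 409 N down at 0.46 m → arm 0.46 m, τ = 409 × 0.46 = 188.1 N·m clockwise.
Speaker: 3.42 × 10 = 34.2 N down at 0.902 m → arm 0.902 m, τ = 34.2 × 0.902 = 30.85 N·m clockwise.
Net moment of the loads = 1950 N·m clockwise.
The upward force F acts at the right end, arm 6.59 m, giving F × 6.59 counterclockwise.
For rotational equilibrium, F × 6.59 = 1950, so F = 1950 / 6.59 = 296 N.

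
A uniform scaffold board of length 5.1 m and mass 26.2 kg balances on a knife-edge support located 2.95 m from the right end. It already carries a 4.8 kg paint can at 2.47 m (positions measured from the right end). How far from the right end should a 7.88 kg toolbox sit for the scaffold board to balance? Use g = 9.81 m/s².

Choose the knife-edge support (at 2.95 m from the right end) as the axis so the support reaction has zero arm there.
Beam weight: 26.2 × 9.81 = 257 N down at 2.55 m → arm 0.4 m, τ = 257 × 0.4 = 102.8 N·m clockwise.
Paint can: 4.8 × 9.81 = 47.09 N down at 2.47 m → arm 0.48 m, τ = 47.09 × 0.48 = 22.6 N·m clockwise.
Net moment of existing loads = 125.4 N·m clockwise.
The toolbox weighs 7.88 × 9.81 = 77.3 N and must supply an equal counterclockwise moment, so its lever arm about the knife-edge support is 125.4 / 77.3 = 1.62 m.
That puts it at 2.95 + 1.62 = 4.57 m from the right end.

x ≈ 4.57 m from the right end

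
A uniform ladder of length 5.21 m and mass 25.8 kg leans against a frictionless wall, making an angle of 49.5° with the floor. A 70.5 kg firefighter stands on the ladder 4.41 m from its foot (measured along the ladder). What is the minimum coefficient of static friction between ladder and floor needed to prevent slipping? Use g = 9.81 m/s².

Take moments about the foot of the ladder.
Ladder weight 25.8×9.81 = 253.1 N acts at 2.605 m along the ladder; its horizontal arm is 2.605·cos49.5° = 1.692 m → τ = 428.2 N·m clockwise.
Firefighter: 70.5×9.81 = 691.6 N at 4.41 m → arm 2.864 m → τ = 1981 N·m clockwise.
Wall normal N acts horizontally at the top; its moment arm is the height L sinθ = 5.21·sin49.5° = 3.962 m, counterclockwise.
Balancing moments: N × 3.962 = 2409, giving N = 608 N.
ΣFx = 0 ⇒ f = N_wall = 608 N. ΣFy = 0 ⇒ N_floor = 944.7 N.
μ_min = f / N_floor = 608 / 944.7 = 0.644.

μ_min ≈ 0.644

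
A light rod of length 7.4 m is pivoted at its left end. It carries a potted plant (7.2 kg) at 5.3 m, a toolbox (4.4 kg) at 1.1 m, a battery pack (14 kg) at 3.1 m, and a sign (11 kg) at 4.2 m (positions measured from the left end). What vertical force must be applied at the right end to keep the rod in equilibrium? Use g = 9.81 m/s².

Taking torques about the left end:
Potted plant: 7.2 × 9.81 = 70.63 N down at 5.3 m → arm 5.3 m, τ = 70.63 × 5.3 = 374.3 N·m clockwise.
Toolbox: 4.4 × 9.81 = 43.16 N down at 1.1 m → arm 1.1 m, τ = 43.16 × 1.1 = 47.48 N·m clockwise.
Battery pack: 14 × 9.81 = 137.3 N down at 3.1 m → arm 3.1 m, τ = 137.3 × 3.1 = 425.6 N·m clockwise.
Sign: 11 × 9.81 = 107.9 N down at 4.2 m → arm 4.2 m, τ = 107.9 × 4.2 = 453.2 N·m clockwise.
Net moment of the loads = 1301 N·m clockwise.
The upward force F acts at the right end, arm 7.4 m, giving F × 7.4 counterclockwise.
For rotational equilibrium, F × 7.4 = 1301, so F = 1301 / 7.4 = 176 N.

F ≈ 176 N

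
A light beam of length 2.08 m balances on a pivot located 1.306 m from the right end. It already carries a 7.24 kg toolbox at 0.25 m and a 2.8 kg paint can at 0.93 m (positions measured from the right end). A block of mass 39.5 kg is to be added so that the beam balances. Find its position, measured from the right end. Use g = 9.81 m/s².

Taking torques about the pivot (at 1.306 m from the right end):
Toolbox: 7.24 × 9.81 = 71.02 N down at 0.25 m → arm 1.056 m, τ = 71.02 × 1.056 = 75 N·m clockwise.
Paint can: 2.8 × 9.81 = 27.47 N down at 0.93 m → arm 0.376 m, τ = 27.47 × 0.376 = 10.33 N·m clockwise.
Net moment of existing loads = 85.33 N·m clockwise.
The block weighs 39.5 × 9.81 = 387.5 N and must supply an equal counterclockwise moment, so its lever arm about the pivot is 85.33 / 387.5 = 0.22 m.
That puts it at 1.306 + 0.22 = 1.53 m from the right end.

x ≈ 1.53 m from the right end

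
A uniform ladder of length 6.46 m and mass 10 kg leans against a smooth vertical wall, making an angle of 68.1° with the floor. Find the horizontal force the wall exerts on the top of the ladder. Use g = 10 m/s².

N_wall ≈ 20.1 N

Sum moments about the foot of the ladder (the floor normal and friction both act there and drop out).
Ladder weight 10×10 = 100 N acts at 3.23 m along the ladder; its horizontal arm is 3.23·cos68.1° = 1.205 m → τ = 120.5 N·m clockwise.
Wall normal N acts horizontally at the top; its moment arm is the height L sinθ = 6.46·sin68.1° = 5.994 m, counterclockwise.
Setting net torque to zero: N × 5.994 = 120.5 → N = 20.1 N.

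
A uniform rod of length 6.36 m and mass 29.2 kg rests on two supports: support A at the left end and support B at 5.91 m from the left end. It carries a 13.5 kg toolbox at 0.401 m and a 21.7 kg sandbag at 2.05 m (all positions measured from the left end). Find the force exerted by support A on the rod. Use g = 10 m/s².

R_A ≈ 402 N

About support B:
Beam weight: 29.2 × 10 = 292 N down at 3.18 m → arm 2.73 m, τ = 292 × 2.73 = 797.2 N·m counterclockwise.
Toolbox: 13.5 × 10 = 135 N down at 0.401 m → arm 5.509 m, τ = 135 × 5.509 = 743.7 N·m counterclockwise.
Sandbag: 21.7 × 10 = 217 N down at 2.05 m → arm 3.86 m, τ = 217 × 3.86 = 837.6 N·m counterclockwise.
Net load moment about support B = 2378 N·m counterclockwise.
Reaction R at support A is upward at 0 m, arm 5.91 m → moment R × 5.91 clockwise.
Setting net torque to zero: R × 5.91 = 2378 → R = 402 N.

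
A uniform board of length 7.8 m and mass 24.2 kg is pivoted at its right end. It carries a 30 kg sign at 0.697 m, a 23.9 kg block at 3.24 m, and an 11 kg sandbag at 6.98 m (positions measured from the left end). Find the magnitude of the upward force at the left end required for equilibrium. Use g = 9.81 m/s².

F ≈ 535 N

Sum moments about the right end (the unknown pivot reaction has zero arm there).
Beam weight: 24.2 × 9.81 = 237.4 N down at 3.9 m → arm 3.9 m, τ = 237.4 × 3.9 = 925.9 N·m counterclockwise.
Sign: 30 × 9.81 = 294.3 N down at 0.697 m → arm 7.103 m, τ = 294.3 × 7.103 = 2090 N·m counterclockwise.
Block: 23.9 × 9.81 = 234.5 N down at 3.24 m → arm 4.56 m, τ = 234.5 × 4.56 = 1069 N·m counterclockwise.
Sandbag: 11 × 9.81 = 107.9 N down at 6.98 m → arm 0.82 m, τ = 107.9 × 0.82 = 88.48 N·m counterclockwise.
Net moment of the loads = 4173 N·m counterclockwise.
The upward force F acts at the left end, arm 7.8 m, giving F × 7.8 clockwise.
Στ = 0 ⇒ F × 7.8 = 4173 ⇒ F = 4173 / 7.8 = 535 N.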